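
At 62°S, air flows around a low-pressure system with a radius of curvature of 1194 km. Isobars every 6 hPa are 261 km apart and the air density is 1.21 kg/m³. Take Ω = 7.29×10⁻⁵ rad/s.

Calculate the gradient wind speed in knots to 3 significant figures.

26.4 knots

Coriolis parameter at 62°S:
f = 2Ω sin φ = 2 × 7.29×10⁻⁵ × sin 62° = 1.29×10⁻⁴ s⁻¹
Pressure gradient: |∂P/∂n| = 600 Pa / 261000 m = 2.30×10⁻³ Pa/m
Geostrophic speed: V_g = |∂P/∂n|/(fρ) = 2.30×10⁻³/(1.29×10⁻⁴ × 1.21) = 14.8 m/s
Around a low, centrifugal force acts outward with Coriolis, so pressure-gradient force balances both:
(1/ρ)|∂P/∂n| = fV + V²/R  →  V² + fR·V − fR·V_g = 0
With fR = 1.29×10⁻⁴ × 1194×10³ m = 154 m/s:
V = [−fR + √((fR)² + 4 fR V_g)]/2 = [−154 + √(154² + 4×154×14.8)]/2 = 13.6 m/s
Subgeostrophic (V < V_g = 14.8 m/s), as expected around a low.
Converting: 13.6 m/s × 1.944 = 26.4 knots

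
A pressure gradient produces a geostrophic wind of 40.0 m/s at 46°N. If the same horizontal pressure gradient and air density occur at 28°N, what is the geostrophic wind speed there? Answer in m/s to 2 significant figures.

61 m/s

With the same pressure gradient and density, V_g ∝ 1/f ∝ 1/sin φ.
V₂ = V₁ · sin φ₁ / sin φ₂ = 40.0 × sin 46° / sin 28°
V₂ = 40.0 × 0.7193/0.4695 = 61 m/s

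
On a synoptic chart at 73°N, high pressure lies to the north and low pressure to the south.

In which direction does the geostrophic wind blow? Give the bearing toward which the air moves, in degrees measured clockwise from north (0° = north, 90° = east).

270°

The pressure-gradient force points toward the south (bearing 180°).
Geostrophic balance: in the Northern Hemisphere the Coriolis force deflects motion to the right, so the geostrophic wind blows 90° to the right of the pressure-gradient force (low pressure on the left).
Rotating 180° by 90° clockwise gives 270° — the wind blows toward the west.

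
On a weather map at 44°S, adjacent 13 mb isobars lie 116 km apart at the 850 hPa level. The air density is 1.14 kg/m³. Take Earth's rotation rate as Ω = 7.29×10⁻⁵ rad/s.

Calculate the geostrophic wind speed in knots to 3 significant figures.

189 knots

Coriolis parameter at 44°S:
f = 2Ω sin φ = 2 × 7.29×10⁻⁵ × sin 44° = 1.01×10⁻⁴ s⁻¹
Pressure gradient: |∂P/∂n| = 1300 Pa / 116000 m = 1.12×10⁻² Pa/m
Geostrophic balance (pressure-gradient force = Coriolis force):
V_g = (1/(fρ)) |∂P/∂n| = 1.12×10⁻² / (1.01×10⁻⁴ × 1.14) = 97.1 m/s
Converting: 97.1 m/s × 1.944 = 189 knots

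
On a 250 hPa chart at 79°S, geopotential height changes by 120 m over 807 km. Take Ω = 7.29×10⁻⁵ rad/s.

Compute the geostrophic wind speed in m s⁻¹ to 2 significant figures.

Coriolis parameter at 79°S:
f = 2Ω sin φ = 2 × 7.29×10⁻⁵ × sin 79° = 1.43×10⁻⁴ s⁻¹
Height gradient: |∂Z/∂n| = 120 m / 807000 m = 1.49×10⁻⁴
On a pressure surface, geostrophic balance gives V_g = (g/f)|∂Z/∂n|:
V_g = 9.81 × 1.49×10⁻⁴ / 1.43×10⁻⁴ = 10.2 m/s

10 m s⁻¹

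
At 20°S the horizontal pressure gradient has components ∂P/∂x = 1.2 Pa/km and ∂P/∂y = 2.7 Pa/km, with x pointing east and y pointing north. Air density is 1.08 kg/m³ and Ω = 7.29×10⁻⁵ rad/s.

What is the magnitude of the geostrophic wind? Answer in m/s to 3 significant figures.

Coriolis parameter at 20°S:
f = 2Ω sin φ = 2 × 7.29×10⁻⁵ × sin 20° = 4.99×10⁻⁵ s⁻¹
In the Southern Hemisphere f is negative: f = −4.99×10⁻⁵ s⁻¹.
Component geostrophic relations (x east, y north):
u_g = −(1/(fρ)) ∂P/∂y,  v_g = (1/(fρ)) ∂P/∂x
u_g = −(2.7×10⁻³)/(−4.99×10⁻⁵ × 1.08) = 50.1 m/s;  v_g = (1.2×10⁻³)/(−4.99×10⁻⁵ × 1.08) = −22.3 m/s
|V_g| = √(u_g² + v_g²) = 54.9 m/s

54.9 m/s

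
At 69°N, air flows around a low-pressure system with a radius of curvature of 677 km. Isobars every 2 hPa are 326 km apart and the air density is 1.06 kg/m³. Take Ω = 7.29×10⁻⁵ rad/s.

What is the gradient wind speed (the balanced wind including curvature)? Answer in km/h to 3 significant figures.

14.7 km/h

Coriolis parameter at 69°N:
f = 2Ω sin φ = 2 × 7.29×10⁻⁵ × sin 69° = 1.36×10⁻⁴ s⁻¹
Pressure gradient: |∂P/∂n| = 200 Pa / 326000 m = 6.13×10⁻⁴ Pa/m
Geostrophic speed: V_g = |∂P/∂n|/(fρ) = 6.13×10⁻⁴/(1.36×10⁻⁴ × 1.06) = 4.25 m/s
Around a low, centrifugal force acts outward with Coriolis, so pressure-gradient force balances both:
(1/ρ)|∂P/∂n| = fV + V²/R  →  V² + fR·V − fR·V_g = 0
With fR = 1.36×10⁻⁴ × 677×10³ m = 92.2 m/s:
V = [−fR + √((fR)² + 4 fR V_g)]/2 = [−92.2 + √(92.2² + 4×92.2×4.25)]/2 = 4.07 m/s
Subgeostrophic (V < V_g = 4.25 m/s), as expected around a low.
Converting: 4.07 m/s × 3.6 = 14.7 km/h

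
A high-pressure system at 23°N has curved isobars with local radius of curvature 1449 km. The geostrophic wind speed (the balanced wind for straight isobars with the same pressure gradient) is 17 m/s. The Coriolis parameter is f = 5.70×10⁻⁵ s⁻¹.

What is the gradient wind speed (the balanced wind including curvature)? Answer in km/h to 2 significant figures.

86 km/h

Around a high, pressure-gradient force acts outward with centrifugal, so Coriolis balances both:
fV = (1/ρ)|∂P/∂n| + V²/R  →  V² − fR·V + fR·V_g = 0
With fR = 5.70×10⁻⁵ × 1449×10³ m = 82.6 m/s:
V = [fR − √((fR)² − 4 fR V_g)]/2 = [82.6 − √(82.6² − 4×82.6×17)]/2 = 23.9 m/s
Supergeostrophic (V > V_g = 17 m/s), as expected around a high.
Converting: 23.9 m/s × 3.6 = 86 km/h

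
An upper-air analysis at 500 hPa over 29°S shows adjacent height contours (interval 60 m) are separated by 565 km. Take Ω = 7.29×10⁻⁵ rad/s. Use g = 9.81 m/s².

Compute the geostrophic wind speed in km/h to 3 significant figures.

53.1 km/h

Coriolis parameter at 29°S:
f = 2Ω sin φ = 2 × 7.29×10⁻⁵ × sin 29° = 7.07×10⁻⁵ s⁻¹
Height gradient: |∂Z/∂n| = 60 m / 565000 m = 1.06×10⁻⁴
On a pressure surface, geostrophic balance gives V_g = (g/f)|∂Z/∂n|:
V_g = 9.81 × 1.06×10⁻⁴ / 7.07×10⁻⁵ = 14.7 m/s
Converting: 14.7 m/s × 3.6 = 53.1 km/h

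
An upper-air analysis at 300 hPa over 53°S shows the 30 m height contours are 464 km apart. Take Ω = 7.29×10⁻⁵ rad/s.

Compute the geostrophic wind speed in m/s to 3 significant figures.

5.45 m/s

Coriolis parameter at 53°S:
f = 2Ω sin φ = 2 × 7.29×10⁻⁵ × sin 53° = 1.16×10⁻⁴ s⁻¹
Height gradient: |∂Z/∂n| = 30 m / 464000 m = 6.47×10⁻⁵
On a pressure surface, geostrophic balance gives V_g = (g/f)|∂Z/∂n|:
V_g = 9.81 × 6.47×10⁻⁵ / 1.16×10⁻⁴ = 5.45 m/s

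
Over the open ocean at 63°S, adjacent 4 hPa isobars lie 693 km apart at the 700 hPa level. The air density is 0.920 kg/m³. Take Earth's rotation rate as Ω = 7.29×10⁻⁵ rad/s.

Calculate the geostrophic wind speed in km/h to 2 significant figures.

Coriolis parameter at 63°S:
f = 2Ω sin φ = 2 × 7.29×10⁻⁵ × sin 63° = 1.30×10⁻⁴ s⁻¹
Pressure gradient: |∂P/∂n| = 400 Pa / 693000 m = 5.77×10⁻⁴ Pa/m
Geostrophic balance (pressure-gradient force = Coriolis force):
V_g = (1/(fρ)) |∂P/∂n| = 5.77×10⁻⁴ / (1.30×10⁻⁴ × 0.920) = 4.83 m/s
Converting: 4.83 m/s × 3.6 = 17 km/h

17 km/h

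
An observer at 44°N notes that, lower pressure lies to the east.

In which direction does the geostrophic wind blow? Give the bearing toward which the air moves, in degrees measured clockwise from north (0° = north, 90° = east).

The pressure-gradient force points toward the east (bearing 090°).
Geostrophic balance: in the Northern Hemisphere the Coriolis force deflects motion to the right, so the geostrophic wind blows 90° to the right of the pressure-gradient force (low pressure on the left).
Rotating 090° by 90° clockwise gives 180° — the wind blows toward the south.

180°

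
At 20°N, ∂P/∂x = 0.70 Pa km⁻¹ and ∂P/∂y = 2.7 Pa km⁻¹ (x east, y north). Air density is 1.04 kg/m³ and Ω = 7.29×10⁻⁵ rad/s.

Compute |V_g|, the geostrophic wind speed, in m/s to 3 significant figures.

Coriolis parameter at 20°N:
f = 2Ω sin φ = 2 × 7.29×10⁻⁵ × sin 20° = 4.99×10⁻⁵ s⁻¹
Component geostrophic relations (x east, y north):
u_g = −(1/(fρ)) ∂P/∂y,  v_g = (1/(fρ)) ∂P/∂x
u_g = −(2.7×10⁻³)/(4.99×10⁻⁵ × 1.04) = −52.1 m/s;  v_g = (0.70×10⁻³)/(4.99×10⁻⁵ × 1.04) = 13.5 m/s
|V_g| = √(u_g² + v_g²) = 53.8 m/s

53.8 m/s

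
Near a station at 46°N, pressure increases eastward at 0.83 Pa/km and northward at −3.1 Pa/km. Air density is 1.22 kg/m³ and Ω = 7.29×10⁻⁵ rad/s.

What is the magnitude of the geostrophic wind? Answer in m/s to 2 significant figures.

Coriolis parameter at 46°N:
f = 2Ω sin φ = 2 × 7.29×10⁻⁵ × sin 46° = 1.05×10⁻⁴ s⁻¹
Component geostrophic relations (x east, y north):
u_g = −(1/(fρ)) ∂P/∂y,  v_g = (1/(fρ)) ∂P/∂x
u_g = −(−3.1×10⁻³)/(1.05×10⁻⁴ × 1.22) = 24.2 m/s;  v_g = (0.83×10⁻³)/(1.05×10⁻⁴ × 1.22) = 6.49 m/s
|V_g| = √(u_g² + v_g²) = 25.1 m/s

25 m/s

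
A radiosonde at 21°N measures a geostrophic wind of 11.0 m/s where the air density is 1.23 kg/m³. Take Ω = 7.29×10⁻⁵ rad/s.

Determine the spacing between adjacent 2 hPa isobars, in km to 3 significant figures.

283 km

Coriolis parameter at 21°N:
f = 2Ω sin φ = 2 × 7.29×10⁻⁵ × sin 21° = 5.23×10⁻⁵ s⁻¹
Geostrophic balance rearranged: |∂P/∂n| = f ρ V_g
|∂P/∂n| = 5.23×10⁻⁵ × 1.23 × 11.0 = 7.07×10⁻⁴ Pa/m
Isobar spacing: Δn = ΔP/|∂P/∂n| = 200 Pa / 7.07×10⁻⁴ Pa/m = 282908 m ≈ 283 km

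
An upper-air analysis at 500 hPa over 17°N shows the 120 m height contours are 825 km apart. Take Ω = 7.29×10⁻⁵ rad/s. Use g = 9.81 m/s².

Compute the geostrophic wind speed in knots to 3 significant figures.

65.1 knots

Coriolis parameter at 17°N:
f = 2Ω sin φ = 2 × 7.29×10⁻⁵ × sin 17° = 4.26×10⁻⁵ s⁻¹
Height gradient: |∂Z/∂n| = 120 m / 825000 m = 1.45×10⁻⁴
On a pressure surface, geostrophic balance gives V_g = (g/f)|∂Z/∂n|:
V_g = 9.81 × 1.45×10⁻⁴ / 4.26×10⁻⁵ = 33.5 m/s
Converting: 33.5 m/s × 1.944 = 65.1 knots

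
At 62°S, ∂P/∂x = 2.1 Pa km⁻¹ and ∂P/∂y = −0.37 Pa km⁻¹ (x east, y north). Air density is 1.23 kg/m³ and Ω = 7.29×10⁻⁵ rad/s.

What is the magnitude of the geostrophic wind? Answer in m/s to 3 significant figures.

Coriolis parameter at 62°S:
f = 2Ω sin φ = 2 × 7.29×10⁻⁵ × sin 62° = 1.29×10⁻⁴ s⁻¹
In the Southern Hemisphere f is negative: f = −1.29×10⁻⁴ s⁻¹.
Component geostrophic relations (x east, y north):
u_g = −(1/(fρ)) ∂P/∂y,  v_g = (1/(fρ)) ∂P/∂x
u_g = −(−0.37×10⁻³)/(−1.29×10⁻⁴ × 1.23) = −2.34 m/s;  v_g = (2.1×10⁻³)/(−1.29×10⁻⁴ × 1.23) = −13.3 m/s
|V_g| = √(u_g² + v_g²) = 13.5 m/s

13.5 m/s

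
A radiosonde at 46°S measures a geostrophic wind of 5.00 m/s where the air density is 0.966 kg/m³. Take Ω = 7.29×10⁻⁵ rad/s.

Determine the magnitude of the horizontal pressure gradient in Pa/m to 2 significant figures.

5.1×10⁻⁴ Pa/m

Coriolis parameter at 46°S:
f = 2Ω sin φ = 2 × 7.29×10⁻⁵ × sin 46° = 1.05×10⁻⁴ s⁻¹
Geostrophic balance rearranged: |∂P/∂n| = f ρ V_g
|∂P/∂n| = 1.05×10⁻⁴ × 0.966 × 5.00 = 5.07×10⁻⁴ Pa/m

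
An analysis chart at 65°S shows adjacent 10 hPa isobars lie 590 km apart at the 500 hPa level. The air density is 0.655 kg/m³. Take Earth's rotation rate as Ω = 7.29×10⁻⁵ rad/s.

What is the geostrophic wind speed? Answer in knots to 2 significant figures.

38 knots

Coriolis parameter at 65°S:
f = 2Ω sin φ = 2 × 7.29×10⁻⁵ × sin 65° = 1.32×10⁻⁴ s⁻¹
Pressure gradient: |∂P/∂n| = 1000 Pa / 590000 m = 1.69×10⁻³ Pa/m
Geostrophic balance (pressure-gradient force = Coriolis force):
V_g = (1/(fρ)) |∂P/∂n| = 1.69×10⁻³ / (1.32×10⁻⁴ × 0.655) = 19.6 m/s
Converting: 19.6 m/s × 1.944 = 38 knots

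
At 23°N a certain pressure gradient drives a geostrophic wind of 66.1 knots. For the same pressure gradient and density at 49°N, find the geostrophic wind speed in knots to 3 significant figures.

With the same pressure gradient and density, V_g ∝ 1/f ∝ 1/sin φ.
V₂ = V₁ · sin φ₁ / sin φ₂ = 66.1 × sin 23° / sin 49°
V₂ = 66.1 × 0.3907/0.7547 = 34.2 knots

34.2 knots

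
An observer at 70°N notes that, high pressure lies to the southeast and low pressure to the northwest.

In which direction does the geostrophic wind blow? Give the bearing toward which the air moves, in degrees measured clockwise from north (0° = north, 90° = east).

The pressure-gradient force points toward the northwest (bearing 315°).
Geostrophic balance: in the Northern Hemisphere the Coriolis force deflects motion to the right, so the geostrophic wind blows 90° to the right of the pressure-gradient force (low pressure on the left).
Rotating 315° by 90° clockwise gives 045° — the wind blows toward the northeast.

045°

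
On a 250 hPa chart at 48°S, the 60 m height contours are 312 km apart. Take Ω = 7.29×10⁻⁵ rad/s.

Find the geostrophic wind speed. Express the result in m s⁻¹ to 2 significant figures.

17 m s⁻¹

Coriolis parameter at 48°S:
f = 2Ω sin φ = 2 × 7.29×10⁻⁵ × sin 48° = 1.08×10⁻⁴ s⁻¹
Height gradient: |∂Z/∂n| = 60 m / 312000 m = 1.92×10⁻⁴
On a pressure surface, geostrophic balance gives V_g = (g/f)|∂Z/∂n|:
V_g = 9.81 × 1.92×10⁻⁴ / 1.08×10⁻⁴ = 17.4 m/s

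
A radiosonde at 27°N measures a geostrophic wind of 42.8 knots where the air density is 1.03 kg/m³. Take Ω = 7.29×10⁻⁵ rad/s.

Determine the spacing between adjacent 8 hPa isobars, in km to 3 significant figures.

533 km

Coriolis parameter at 27°N:
f = 2Ω sin φ = 2 × 7.29×10⁻⁵ × sin 27° = 6.62×10⁻⁵ s⁻¹
Wind speed in SI: 42.8 knots = 22.0 m/s
Geostrophic balance rearranged: |∂P/∂n| = f ρ V_g
|∂P/∂n| = 6.62×10⁻⁵ × 1.03 × 22.0 = 1.50×10⁻³ Pa/m
Isobar spacing: Δn = ΔP/|∂P/∂n| = 800 Pa / 1.50×10⁻³ Pa/m = 532926 m ≈ 533 km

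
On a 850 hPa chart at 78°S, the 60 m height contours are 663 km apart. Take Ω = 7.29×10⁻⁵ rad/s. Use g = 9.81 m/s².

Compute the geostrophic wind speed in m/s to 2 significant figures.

6.2 m/s

Coriolis parameter at 78°S:
f = 2Ω sin φ = 2 × 7.29×10⁻⁵ × sin 78° = 1.43×10⁻⁴ s⁻¹
Height gradient: |∂Z/∂n| = 60 m / 663000 m = 9.05×10⁻⁵
On a pressure surface, geostrophic balance gives V_g = (g/f)|∂Z/∂n|:
V_g = 9.81 × 9.05×10⁻⁵ / 1.43×10⁻⁴ = 6.23 m/s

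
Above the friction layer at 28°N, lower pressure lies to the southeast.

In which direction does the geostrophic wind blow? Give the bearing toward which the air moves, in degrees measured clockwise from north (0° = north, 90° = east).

225°

The pressure-gradient force points toward the southeast (bearing 135°).
Geostrophic balance: in the Northern Hemisphere the Coriolis force deflects motion to the right, so the geostrophic wind blows 90° to the right of the pressure-gradient force (low pressure on the left).
Rotating 135° by 90° clockwise gives 225° — the wind blows toward the southwest.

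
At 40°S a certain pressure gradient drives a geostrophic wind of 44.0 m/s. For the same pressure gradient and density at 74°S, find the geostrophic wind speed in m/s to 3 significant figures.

29.4 m/s

With the same pressure gradient and density, V_g ∝ 1/f ∝ 1/sin φ.
V₂ = V₁ · sin φ₁ / sin φ₂ = 44.0 × sin 40° / sin 74°
V₂ = 44.0 × 0.6428/0.9613 = 29.4 m/s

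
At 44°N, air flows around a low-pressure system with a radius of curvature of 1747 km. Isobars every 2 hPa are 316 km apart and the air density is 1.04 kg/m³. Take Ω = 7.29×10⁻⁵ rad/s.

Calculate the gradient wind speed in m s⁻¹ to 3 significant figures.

Coriolis parameter at 44°N:
f = 2Ω sin φ = 2 × 7.29×10⁻⁵ × sin 44° = 1.01×10⁻⁴ s⁻¹
Pressure gradient: |∂P/∂n| = 200 Pa / 316000 m = 6.33×10⁻⁴ Pa/m
Geostrophic speed: V_g = |∂P/∂n|/(fρ) = 6.33×10⁻⁴/(1.01×10⁻⁴ × 1.04) = 6.01 m/s
Around a low, centrifugal force acts outward with Coriolis, so pressure-gradient force balances both:
(1/ρ)|∂P/∂n| = fV + V²/R  →  V² + fR·V − fR·V_g = 0
With fR = 1.01×10⁻⁴ × 1747×10³ m = 177 m/s:
V = [−fR + √((fR)² + 4 fR V_g)]/2 = [−177 + √(177² + 4×177×6.01)]/2 = 5.82 m/s
Subgeostrophic (V < V_g = 6.01 m/s), as expected around a low.

5.82 m s⁻¹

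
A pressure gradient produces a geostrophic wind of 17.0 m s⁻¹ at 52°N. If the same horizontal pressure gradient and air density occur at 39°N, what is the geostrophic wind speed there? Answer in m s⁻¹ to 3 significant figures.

With the same pressure gradient and density, V_g ∝ 1/f ∝ 1/sin φ.
V₂ = V₁ · sin φ₁ / sin φ₂ = 17.0 × sin 52° / sin 39°
V₂ = 17.0 × 0.7880/0.6293 = 21.3 m s⁻¹

21.3 m s⁻¹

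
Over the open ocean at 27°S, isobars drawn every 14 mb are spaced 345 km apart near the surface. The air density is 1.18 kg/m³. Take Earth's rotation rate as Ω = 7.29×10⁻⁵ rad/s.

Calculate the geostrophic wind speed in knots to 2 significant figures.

Coriolis parameter at 27°S:
f = 2Ω sin φ = 2 × 7.29×10⁻⁵ × sin 27° = 6.62×10⁻⁵ s⁻¹
Pressure gradient: |∂P/∂n| = 1400 Pa / 345000 m = 4.06×10⁻³ Pa/m
Geostrophic balance (pressure-gradient force = Coriolis force):
V_g = (1/(fρ)) |∂P/∂n| = 4.06×10⁻³ / (6.62×10⁻⁵ × 1.18) = 52.0 m/s
Converting: 52.0 m/s × 1.944 = 100 knots

100 knots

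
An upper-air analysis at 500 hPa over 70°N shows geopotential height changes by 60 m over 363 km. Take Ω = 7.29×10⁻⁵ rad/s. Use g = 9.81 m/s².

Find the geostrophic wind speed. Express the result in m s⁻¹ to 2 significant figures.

Coriolis parameter at 70°N:
f = 2Ω sin φ = 2 × 7.29×10⁻⁵ × sin 70° = 1.37×10⁻⁴ s⁻¹
Height gradient: |∂Z/∂n| = 60 m / 363000 m = 1.65×10⁻⁴
On a pressure surface, geostrophic balance gives V_g = (g/f)|∂Z/∂n|:
V_g = 9.81 × 1.65×10⁻⁴ / 1.37×10⁻⁴ = 11.8 m/s

12 m s⁻¹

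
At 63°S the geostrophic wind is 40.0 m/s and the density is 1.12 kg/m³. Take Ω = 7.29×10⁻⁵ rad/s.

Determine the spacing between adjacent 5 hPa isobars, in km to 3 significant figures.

85.9 km

Coriolis parameter at 63°S:
f = 2Ω sin φ = 2 × 7.29×10⁻⁵ × sin 63° = 1.30×10⁻⁴ s⁻¹
Geostrophic balance rearranged: |∂P/∂n| = f ρ V_g
|∂P/∂n| = 1.30×10⁻⁴ × 1.12 × 40.0 = 5.82×10⁻³ Pa/m
Isobar spacing: Δn = ΔP/|∂P/∂n| = 500 Pa / 5.82×10⁻³ Pa/m = 85912 m ≈ 85.9 km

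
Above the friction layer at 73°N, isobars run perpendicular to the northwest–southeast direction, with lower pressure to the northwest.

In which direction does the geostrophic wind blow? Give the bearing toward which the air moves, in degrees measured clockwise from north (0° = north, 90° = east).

The pressure-gradient force points toward the northwest (bearing 315°).
Geostrophic balance: in the Northern Hemisphere the Coriolis force deflects motion to the right, so the geostrophic wind blows 90° to the right of the pressure-gradient force (low pressure on the left).
Rotating 315° by 90° clockwise gives 045° — the wind blows toward the northeast.

045°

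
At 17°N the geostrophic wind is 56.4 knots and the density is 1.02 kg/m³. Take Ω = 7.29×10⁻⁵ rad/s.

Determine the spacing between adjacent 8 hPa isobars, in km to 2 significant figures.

630 km

Coriolis parameter at 17°N:
f = 2Ω sin φ = 2 × 7.29×10⁻⁵ × sin 17° = 4.26×10⁻⁵ s⁻¹
Wind speed in SI: 56.4 knots = 29.0 m/s
Geostrophic balance rearranged: |∂P/∂n| = f ρ V_g
|∂P/∂n| = 4.26×10⁻⁵ × 1.02 × 29.0 = 1.26×10⁻³ Pa/m
Isobar spacing: Δn = ΔP/|∂P/∂n| = 800 Pa / 1.26×10⁻³ Pa/m = 634132 m ≈ 630 km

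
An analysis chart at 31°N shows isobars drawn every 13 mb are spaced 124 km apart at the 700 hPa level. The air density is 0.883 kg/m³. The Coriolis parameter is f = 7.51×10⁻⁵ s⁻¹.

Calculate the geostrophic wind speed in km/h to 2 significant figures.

Pressure gradient: |∂P/∂n| = 1300 Pa / 124000 m = 1.05×10⁻² Pa/m
Geostrophic balance (pressure-gradient force = Coriolis force):
V_g = (1/(fρ)) |∂P/∂n| = 1.05×10⁻² / (7.51×10⁻⁵ × 0.883) = 158 m/s
Converting: 158 m/s × 3.6 = 570 km/h

570 km/h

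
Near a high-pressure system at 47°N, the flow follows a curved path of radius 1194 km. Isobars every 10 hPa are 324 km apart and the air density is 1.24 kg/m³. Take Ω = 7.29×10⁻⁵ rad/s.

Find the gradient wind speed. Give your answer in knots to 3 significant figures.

Coriolis parameter at 47°N:
f = 2Ω sin φ = 2 × 7.29×10⁻⁵ × sin 47° = 1.07×10⁻⁴ s⁻¹
Pressure gradient: |∂P/∂n| = 1000 Pa / 324000 m = 3.09×10⁻³ Pa/m
Geostrophic speed: V_g = |∂P/∂n|/(fρ) = 3.09×10⁻³/(1.07×10⁻⁴ × 1.24) = 23.3 m/s
Around a high, pressure-gradient force acts outward with centrifugal, so Coriolis balances both:
fV = (1/ρ)|∂P/∂n| + V²/R  →  V² − fR·V + fR·V_g = 0
With fR = 1.07×10⁻⁴ × 1194×10³ m = 127 m/s:
V = [fR − √((fR)² − 4 fR V_g)]/2 = [127 − √(127² − 4×127×23.3)]/2 = 30.8 m/s
Supergeostrophic (V > V_g = 23.3 m/s), as expected around a high.
Converting: 30.8 m/s × 1.944 = 59.8 knots

59.8 knots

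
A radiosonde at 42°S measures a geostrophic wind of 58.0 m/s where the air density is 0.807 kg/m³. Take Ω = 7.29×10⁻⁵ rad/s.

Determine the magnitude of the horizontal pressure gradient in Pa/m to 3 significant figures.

4.57×10⁻³ Pa/m

Coriolis parameter at 42°S:
f = 2Ω sin φ = 2 × 7.29×10⁻⁵ × sin 42° = 9.76×10⁻⁵ s⁻¹
Geostrophic balance rearranged: |∂P/∂n| = f ρ V_g
|∂P/∂n| = 9.76×10⁻⁵ × 0.807 × 58.0 = 4.57×10⁻³ Pa/m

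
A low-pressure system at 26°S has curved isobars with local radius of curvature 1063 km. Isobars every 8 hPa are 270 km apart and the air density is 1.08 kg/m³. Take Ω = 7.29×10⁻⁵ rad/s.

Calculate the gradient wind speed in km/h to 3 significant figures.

107 km/h

Coriolis parameter at 26°S:
f = 2Ω sin φ = 2 × 7.29×10⁻⁵ × sin 26° = 6.39×10⁻⁵ s⁻¹
Pressure gradient: |∂P/∂n| = 800 Pa / 270000 m = 2.96×10⁻³ Pa/m
Geostrophic speed: V_g = |∂P/∂n|/(fρ) = 2.96×10⁻³/(6.39×10⁻⁵ × 1.08) = 42.9 m/s
Around a low, centrifugal force acts outward with Coriolis, so pressure-gradient force balances both:
(1/ρ)|∂P/∂n| = fV + V²/R  →  V² + fR·V − fR·V_g = 0
With fR = 6.39×10⁻⁵ × 1063×10³ m = 67.9 m/s:
V = [−fR + √((fR)² + 4 fR V_g)]/2 = [−67.9 + √(67.9² + 4×67.9×42.9)]/2 = 29.8 m/s
Subgeostrophic (V < V_g = 42.9 m/s), as expected around a low.
Converting: 29.8 m/s × 3.6 = 107 km/h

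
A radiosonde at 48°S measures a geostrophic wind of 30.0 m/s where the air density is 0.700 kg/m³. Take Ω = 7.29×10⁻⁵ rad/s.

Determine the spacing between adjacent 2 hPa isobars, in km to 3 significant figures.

Coriolis parameter at 48°S:
f = 2Ω sin φ = 2 × 7.29×10⁻⁵ × sin 48° = 1.08×10⁻⁴ s⁻¹
Geostrophic balance rearranged: |∂P/∂n| = f ρ V_g
|∂P/∂n| = 1.08×10⁻⁴ × 0.700 × 30.0 = 2.28×10⁻³ Pa/m
Isobar spacing: Δn = ΔP/|∂P/∂n| = 200 Pa / 2.28×10⁻³ Pa/m = 87898 m ≈ 87.9 km

87.9 km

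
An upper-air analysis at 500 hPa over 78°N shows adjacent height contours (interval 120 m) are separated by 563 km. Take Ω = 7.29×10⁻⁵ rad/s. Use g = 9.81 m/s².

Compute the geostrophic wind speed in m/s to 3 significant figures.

14.7 m/s

Coriolis parameter at 78°N:
f = 2Ω sin φ = 2 × 7.29×10⁻⁵ × sin 78° = 1.43×10⁻⁴ s⁻¹
Height gradient: |∂Z/∂n| = 120 m / 563000 m = 2.13×10⁻⁴
On a pressure surface, geostrophic balance gives V_g = (g/f)|∂Z/∂n|:
V_g = 9.81 × 2.13×10⁻⁴ / 1.43×10⁻⁴ = 14.7 m/s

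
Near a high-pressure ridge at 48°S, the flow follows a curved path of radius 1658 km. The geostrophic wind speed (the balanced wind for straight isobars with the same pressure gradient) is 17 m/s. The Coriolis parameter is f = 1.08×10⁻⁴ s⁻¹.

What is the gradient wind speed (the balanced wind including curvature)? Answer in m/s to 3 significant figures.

19.0 m/s

Around a high, pressure-gradient force acts outward with centrifugal, so Coriolis balances both:
fV = (1/ρ)|∂P/∂n| + V²/R  →  V² − fR·V + fR·V_g = 0
With fR = 1.08×10⁻⁴ × 1658×10³ m = 179 m/s:
V = [fR − √((fR)² − 4 fR V_g)]/2 = [179 − √(179² − 4×179×17)]/2 = 19 m/s
Supergeostrophic (V > V_g = 17 m/s), as expected around a high.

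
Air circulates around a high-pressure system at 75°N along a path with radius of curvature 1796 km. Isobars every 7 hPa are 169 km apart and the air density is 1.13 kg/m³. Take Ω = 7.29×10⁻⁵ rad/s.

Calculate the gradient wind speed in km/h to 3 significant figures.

Coriolis parameter at 75°N:
f = 2Ω sin φ = 2 × 7.29×10⁻⁵ × sin 75° = 1.41×10⁻⁴ s⁻¹
Pressure gradient: |∂P/∂n| = 700 Pa / 169000 m = 4.14×10⁻³ Pa/m
Geostrophic speed: V_g = |∂P/∂n|/(fρ) = 4.14×10⁻³/(1.41×10⁻⁴ × 1.13) = 26.0 m/s
Around a high, pressure-gradient force acts outward with centrifugal, so Coriolis balances both:
fV = (1/ρ)|∂P/∂n| + V²/R  →  V² − fR·V + fR·V_g = 0
With fR = 1.41×10⁻⁴ × 1796×10³ m = 253 m/s:
V = [fR − √((fR)² − 4 fR V_g)]/2 = [253 − √(253² − 4×253×26)]/2 = 29.5 m/s
Supergeostrophic (V > V_g = 26 m/s), as expected around a high.
Converting: 29.5 m/s × 3.6 = 106 km/h

106 km/h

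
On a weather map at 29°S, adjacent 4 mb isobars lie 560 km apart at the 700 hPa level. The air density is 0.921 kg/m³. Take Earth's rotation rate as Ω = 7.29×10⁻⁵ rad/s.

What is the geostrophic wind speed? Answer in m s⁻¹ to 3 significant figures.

11.0 m s⁻¹

Coriolis parameter at 29°S:
f = 2Ω sin φ = 2 × 7.29×10⁻⁵ × sin 29° = 7.07×10⁻⁵ s⁻¹
Pressure gradient: |∂P/∂n| = 400 Pa / 560000 m = 7.14×10⁻⁴ Pa/m
Geostrophic balance (pressure-gradient force = Coriolis force):
V_g = (1/(fρ)) |∂P/∂n| = 7.14×10⁻⁴ / (7.07×10⁻⁵ × 0.921) = 11.0 m/s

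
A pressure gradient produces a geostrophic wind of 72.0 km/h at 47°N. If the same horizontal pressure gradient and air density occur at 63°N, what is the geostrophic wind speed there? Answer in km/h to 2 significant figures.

59 km/h

With the same pressure gradient and density, V_g ∝ 1/f ∝ 1/sin φ.
V₂ = V₁ · sin φ₁ / sin φ₂ = 72.0 × sin 47° / sin 63°
V₂ = 72.0 × 0.7314/0.8910 = 59 km/h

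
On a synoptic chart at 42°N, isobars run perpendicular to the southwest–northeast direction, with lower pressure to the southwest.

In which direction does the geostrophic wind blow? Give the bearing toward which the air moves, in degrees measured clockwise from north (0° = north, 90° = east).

315°

The pressure-gradient force points toward the southwest (bearing 225°).
Geostrophic balance: in the Northern Hemisphere the Coriolis force deflects motion to the right, so the geostrophic wind blows 90° to the right of the pressure-gradient force (low pressure on the left).
Rotating 225° by 90° clockwise gives 315° — the wind blows toward the northwest.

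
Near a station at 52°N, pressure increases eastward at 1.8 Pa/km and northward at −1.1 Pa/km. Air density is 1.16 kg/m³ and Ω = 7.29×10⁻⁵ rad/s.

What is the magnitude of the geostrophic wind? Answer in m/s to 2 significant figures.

16 m/s

Coriolis parameter at 52°N:
f = 2Ω sin φ = 2 × 7.29×10⁻⁵ × sin 52° = 1.15×10⁻⁴ s⁻¹
Component geostrophic relations (x east, y north):
u_g = −(1/(fρ)) ∂P/∂y,  v_g = (1/(fρ)) ∂P/∂x
u_g = −(−1.1×10⁻³)/(1.15×10⁻⁴ × 1.16) = 8.25 m/s;  v_g = (1.8×10⁻³)/(1.15×10⁻⁴ × 1.16) = 13.5 m/s
|V_g| = √(u_g² + v_g²) = 15.8 m/s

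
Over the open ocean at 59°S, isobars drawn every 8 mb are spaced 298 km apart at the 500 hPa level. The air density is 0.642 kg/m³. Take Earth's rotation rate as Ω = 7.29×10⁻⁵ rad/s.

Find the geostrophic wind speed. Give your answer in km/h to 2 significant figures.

Coriolis parameter at 59°S:
f = 2Ω sin φ = 2 × 7.29×10⁻⁵ × sin 59° = 1.25×10⁻⁴ s⁻¹
Pressure gradient: |∂P/∂n| = 800 Pa / 298000 m = 2.68×10⁻³ Pa/m
Geostrophic balance (pressure-gradient force = Coriolis force):
V_g = (1/(fρ)) |∂P/∂n| = 2.68×10⁻³ / (1.25×10⁻⁴ × 0.642) = 33.5 m/s
Converting: 33.5 m/s × 3.6 = 120 km/h

120 km/h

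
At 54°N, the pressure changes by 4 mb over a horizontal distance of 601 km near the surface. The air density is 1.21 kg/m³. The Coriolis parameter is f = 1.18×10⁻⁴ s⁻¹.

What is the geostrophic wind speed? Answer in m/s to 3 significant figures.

4.66 m/s

Pressure gradient: |∂P/∂n| = 400 Pa / 601000 m = 6.66×10⁻⁴ Pa/m
Geostrophic balance (pressure-gradient force = Coriolis force):
V_g = (1/(fρ)) |∂P/∂n| = 6.66×10⁻⁴ / (1.18×10⁻⁴ × 1.21) = 4.66 m/s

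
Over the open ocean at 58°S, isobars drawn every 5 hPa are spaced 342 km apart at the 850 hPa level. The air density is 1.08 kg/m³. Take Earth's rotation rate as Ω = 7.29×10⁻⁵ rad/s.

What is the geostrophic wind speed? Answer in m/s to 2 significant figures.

Coriolis parameter at 58°S:
f = 2Ω sin φ = 2 × 7.29×10⁻⁵ × sin 58° = 1.24×10⁻⁴ s⁻¹
Pressure gradient: |∂P/∂n| = 500 Pa / 342000 m = 1.46×10⁻³ Pa/m
Geostrophic balance (pressure-gradient force = Coriolis force):
V_g = (1/(fρ)) |∂P/∂n| = 1.46×10⁻³ / (1.24×10⁻⁴ × 1.08) = 10.9 m/s

11 m/s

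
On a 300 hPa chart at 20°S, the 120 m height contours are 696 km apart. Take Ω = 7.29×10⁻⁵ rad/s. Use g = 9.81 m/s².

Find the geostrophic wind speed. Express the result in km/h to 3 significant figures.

122 km/h

Coriolis parameter at 20°S:
f = 2Ω sin φ = 2 × 7.29×10⁻⁵ × sin 20° = 4.99×10⁻⁵ s⁻¹
Height gradient: |∂Z/∂n| = 120 m / 696000 m = 1.72×10⁻⁴
On a pressure surface, geostrophic balance gives V_g = (g/f)|∂Z/∂n|:
V_g = 9.81 × 1.72×10⁻⁴ / 4.99×10⁻⁵ = 33.9 m/s
Converting: 33.9 m/s × 3.6 = 122 km/h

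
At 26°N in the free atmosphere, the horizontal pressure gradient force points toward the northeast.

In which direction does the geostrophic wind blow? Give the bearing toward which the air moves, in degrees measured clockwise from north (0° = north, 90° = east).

The pressure-gradient force points toward the northeast (bearing 045°).
Geostrophic balance: in the Northern Hemisphere the Coriolis force deflects motion to the right, so the geostrophic wind blows 90° to the right of the pressure-gradient force (low pressure on the left).
Rotating 045° by 90° clockwise gives 135° — the wind blows toward the southeast.

135°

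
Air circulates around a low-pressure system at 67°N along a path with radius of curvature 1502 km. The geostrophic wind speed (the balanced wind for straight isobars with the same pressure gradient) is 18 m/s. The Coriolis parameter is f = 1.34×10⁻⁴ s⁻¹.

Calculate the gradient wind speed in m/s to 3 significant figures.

Around a low, centrifugal force acts outward with Coriolis, so pressure-gradient force balances both:
(1/ρ)|∂P/∂n| = fV + V²/R  →  V² + fR·V − fR·V_g = 0
With fR = 1.34×10⁻⁴ × 1502×10³ m = 201 m/s:
V = [−fR + √((fR)² + 4 fR V_g)]/2 = [−201 + √(201² + 4×201×18)]/2 = 16.6 m/s
Subgeostrophic (V < V_g = 18 m/s), as expected around a low.

16.6 m/s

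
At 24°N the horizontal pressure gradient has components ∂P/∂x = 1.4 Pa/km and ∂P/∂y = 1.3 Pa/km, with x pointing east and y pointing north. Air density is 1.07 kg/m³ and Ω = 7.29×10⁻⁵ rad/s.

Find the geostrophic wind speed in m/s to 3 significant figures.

30.1 m/s

Coriolis parameter at 24°N:
f = 2Ω sin φ = 2 × 7.29×10⁻⁵ × sin 24° = 5.93×10⁻⁵ s⁻¹
Component geostrophic relations (x east, y north):
u_g = −(1/(fρ)) ∂P/∂y,  v_g = (1/(fρ)) ∂P/∂x
u_g = −(1.3×10⁻³)/(5.93×10⁻⁵ × 1.07) = −20.5 m/s;  v_g = (1.4×10⁻³)/(5.93×10⁻⁵ × 1.07) = 22.1 m/s
|V_g| = √(u_g² + v_g²) = 30.1 m/s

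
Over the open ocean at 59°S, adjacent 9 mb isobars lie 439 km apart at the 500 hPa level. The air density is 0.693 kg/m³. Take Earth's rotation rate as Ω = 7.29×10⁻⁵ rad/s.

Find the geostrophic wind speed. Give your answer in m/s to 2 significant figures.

24 m/s

Coriolis parameter at 59°S:
f = 2Ω sin φ = 2 × 7.29×10⁻⁵ × sin 59° = 1.25×10⁻⁴ s⁻¹
Pressure gradient: |∂P/∂n| = 900 Pa / 439000 m = 2.05×10⁻³ Pa/m
Geostrophic balance (pressure-gradient force = Coriolis force):
V_g = (1/(fρ)) |∂P/∂n| = 2.05×10⁻³ / (1.25×10⁻⁴ × 0.693) = 23.7 m/s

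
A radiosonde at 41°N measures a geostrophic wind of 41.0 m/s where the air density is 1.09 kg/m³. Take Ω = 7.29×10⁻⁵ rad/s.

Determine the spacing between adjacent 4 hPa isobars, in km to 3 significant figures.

Coriolis parameter at 41°N:
f = 2Ω sin φ = 2 × 7.29×10⁻⁵ × sin 41° = 9.57×10⁻⁵ s⁻¹
Geostrophic balance rearranged: |∂P/∂n| = f ρ V_g
|∂P/∂n| = 9.57×10⁻⁵ × 1.09 × 41.0 = 4.27×10⁻³ Pa/m
Isobar spacing: Δn = ΔP/|∂P/∂n| = 400 Pa / 4.27×10⁻³ Pa/m = 93573 m ≈ 93.6 km

93.6 km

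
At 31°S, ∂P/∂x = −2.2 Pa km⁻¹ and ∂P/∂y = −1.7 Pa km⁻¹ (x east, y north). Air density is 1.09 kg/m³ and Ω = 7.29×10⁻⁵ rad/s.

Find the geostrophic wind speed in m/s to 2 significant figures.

34 m/s

Coriolis parameter at 31°S:
f = 2Ω sin φ = 2 × 7.29×10⁻⁵ × sin 31° = 7.51×10⁻⁵ s⁻¹
In the Southern Hemisphere f is negative: f = −7.51×10⁻⁵ s⁻¹.
Component geostrophic relations (x east, y north):
u_g = −(1/(fρ)) ∂P/∂y,  v_g = (1/(fρ)) ∂P/∂x
u_g = −(−1.7×10⁻³)/(−7.51×10⁻⁵ × 1.09) = −20.8 m/s;  v_g = (−2.2×10⁻³)/(−7.51×10⁻⁵ × 1.09) = 26.9 m/s
|V_g| = √(u_g² + v_g²) = 34.0 m/s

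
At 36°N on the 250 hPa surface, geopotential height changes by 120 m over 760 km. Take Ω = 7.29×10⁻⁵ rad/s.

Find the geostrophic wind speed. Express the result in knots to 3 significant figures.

Coriolis parameter at 36°N:
f = 2Ω sin φ = 2 × 7.29×10⁻⁵ × sin 36° = 8.57×10⁻⁵ s⁻¹
Height gradient: |∂Z/∂n| = 120 m / 760000 m = 1.58×10⁻⁴
On a pressure surface, geostrophic balance gives V_g = (g/f)|∂Z/∂n|:
V_g = 9.81 × 1.58×10⁻⁴ / 8.57×10⁻⁵ = 18.1 m/s
Converting: 18.1 m/s × 1.944 = 35.1 knots

35.1 knots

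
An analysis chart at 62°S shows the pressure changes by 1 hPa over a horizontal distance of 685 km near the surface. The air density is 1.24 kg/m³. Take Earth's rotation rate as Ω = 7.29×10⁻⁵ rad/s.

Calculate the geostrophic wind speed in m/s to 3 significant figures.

0.915 m/s

Coriolis parameter at 62°S:
f = 2Ω sin φ = 2 × 7.29×10⁻⁵ × sin 62° = 1.29×10⁻⁴ s⁻¹
Pressure gradient: |∂P/∂n| = 100 Pa / 685000 m = 1.46×10⁻⁴ Pa/m
Geostrophic balance (pressure-gradient force = Coriolis force):
V_g = (1/(fρ)) |∂P/∂n| = 1.46×10⁻⁴ / (1.29×10⁻⁴ × 1.24) = 0.915 m/s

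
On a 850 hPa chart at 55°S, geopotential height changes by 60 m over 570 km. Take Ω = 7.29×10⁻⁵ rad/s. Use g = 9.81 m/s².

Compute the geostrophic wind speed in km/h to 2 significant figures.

31 km/h

Coriolis parameter at 55°S:
f = 2Ω sin φ = 2 × 7.29×10⁻⁵ × sin 55° = 1.19×10⁻⁴ s⁻¹
Height gradient: |∂Z/∂n| = 60 m / 570000 m = 1.05×10⁻⁴
On a pressure surface, geostrophic balance gives V_g = (g/f)|∂Z/∂n|:
V_g = 9.81 × 1.05×10⁻⁴ / 1.19×10⁻⁴ = 8.65 m/s
Converting: 8.65 m/s × 3.6 = 31 km/h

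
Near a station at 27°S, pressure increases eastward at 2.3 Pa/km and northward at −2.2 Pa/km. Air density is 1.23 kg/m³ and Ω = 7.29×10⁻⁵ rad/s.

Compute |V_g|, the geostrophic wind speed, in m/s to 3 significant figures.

Coriolis parameter at 27°S:
f = 2Ω sin φ = 2 × 7.29×10⁻⁵ × sin 27° = 6.62×10⁻⁵ s⁻¹
In the Southern Hemisphere f is negative: f = −6.62×10⁻⁵ s⁻¹.
Component geostrophic relations (x east, y north):
u_g = −(1/(fρ)) ∂P/∂y,  v_g = (1/(fρ)) ∂P/∂x
u_g = −(−2.2×10⁻³)/(−6.62×10⁻⁵ × 1.23) = −27.0 m/s;  v_g = (2.3×10⁻³)/(−6.62×10⁻⁵ × 1.23) = −28.2 m/s
|V_g| = √(u_g² + v_g²) = 39.1 m/s

39.1 m/s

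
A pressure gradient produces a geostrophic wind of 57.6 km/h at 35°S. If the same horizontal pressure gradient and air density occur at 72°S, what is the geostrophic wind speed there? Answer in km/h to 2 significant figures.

With the same pressure gradient and density, V_g ∝ 1/f ∝ 1/sin φ.
V₂ = V₁ · sin φ₁ / sin φ₂ = 57.6 × sin 35° / sin 72°
V₂ = 57.6 × 0.5736/0.9511 = 35 km/h

35 km/h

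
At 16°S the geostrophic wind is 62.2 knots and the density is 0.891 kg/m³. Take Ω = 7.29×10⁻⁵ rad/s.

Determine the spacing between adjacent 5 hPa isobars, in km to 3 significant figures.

436 km

Coriolis parameter at 16°S:
f = 2Ω sin φ = 2 × 7.29×10⁻⁵ × sin 16° = 4.02×10⁻⁵ s⁻¹
Wind speed in SI: 62.2 knots = 32.0 m/s
Geostrophic balance rearranged: |∂P/∂n| = f ρ V_g
|∂P/∂n| = 4.02×10⁻⁵ × 0.891 × 32.0 = 1.15×10⁻³ Pa/m
Isobar spacing: Δn = ΔP/|∂P/∂n| = 500 Pa / 1.15×10⁻³ Pa/m = 436383 m ≈ 436 km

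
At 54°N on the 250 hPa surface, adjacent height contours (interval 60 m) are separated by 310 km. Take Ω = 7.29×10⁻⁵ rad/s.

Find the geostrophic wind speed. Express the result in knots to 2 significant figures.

Coriolis parameter at 54°N:
f = 2Ω sin φ = 2 × 7.29×10⁻⁵ × sin 54° = 1.18×10⁻⁴ s⁻¹
Height gradient: |∂Z/∂n| = 60 m / 310000 m = 1.94×10⁻⁴
On a pressure surface, geostrophic balance gives V_g = (g/f)|∂Z/∂n|:
V_g = 9.81 × 1.94×10⁻⁴ / 1.18×10⁻⁴ = 16.1 m/s
Converting: 16.1 m/s × 1.944 = 31 knots

31 knots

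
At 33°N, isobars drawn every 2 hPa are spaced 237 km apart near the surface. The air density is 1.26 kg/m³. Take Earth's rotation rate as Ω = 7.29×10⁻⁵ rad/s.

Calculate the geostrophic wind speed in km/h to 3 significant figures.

Coriolis parameter at 33°N:
f = 2Ω sin φ = 2 × 7.29×10⁻⁵ × sin 33° = 7.94×10⁻⁵ s⁻¹
Pressure gradient: |∂P/∂n| = 200 Pa / 237000 m = 8.44×10⁻⁴ Pa/m
Geostrophic balance (pressure-gradient force = Coriolis force):
V_g = (1/(fρ)) |∂P/∂n| = 8.44×10⁻⁴ / (7.94×10⁻⁵ × 1.26) = 8.43 m/s
Converting: 8.43 m/s × 3.6 = 30.4 km/h

30.4 km/h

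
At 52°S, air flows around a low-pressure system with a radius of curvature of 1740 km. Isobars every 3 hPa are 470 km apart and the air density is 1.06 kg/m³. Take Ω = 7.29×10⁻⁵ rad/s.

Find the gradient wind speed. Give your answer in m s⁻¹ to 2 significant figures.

Coriolis parameter at 52°S:
f = 2Ω sin φ = 2 × 7.29×10⁻⁵ × sin 52° = 1.15×10⁻⁴ s⁻¹
Pressure gradient: |∂P/∂n| = 300 Pa / 470000 m = 6.38×10⁻⁴ Pa/m
Geostrophic speed: V_g = |∂P/∂n|/(fρ) = 6.38×10⁻⁴/(1.15×10⁻⁴ × 1.06) = 5.24 m/s
Around a low, centrifugal force acts outward with Coriolis, so pressure-gradient force balances both:
(1/ρ)|∂P/∂n| = fV + V²/R  →  V² + fR·V − fR·V_g = 0
With fR = 1.15×10⁻⁴ × 1740×10³ m = 200 m/s:
V = [−fR + √((fR)² + 4 fR V_g)]/2 = [−200 + √(200² + 4×200×5.24)]/2 = 5.11 m/s
Subgeostrophic (V < V_g = 5.24 m/s), as expected around a low.

5.1 m s⁻¹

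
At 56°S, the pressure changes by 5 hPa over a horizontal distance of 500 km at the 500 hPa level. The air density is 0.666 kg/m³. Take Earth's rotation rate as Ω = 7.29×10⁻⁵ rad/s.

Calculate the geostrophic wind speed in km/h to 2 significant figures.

Coriolis parameter at 56°S:
f = 2Ω sin φ = 2 × 7.29×10⁻⁵ × sin 56° = 1.21×10⁻⁴ s⁻¹
Pressure gradient: |∂P/∂n| = 500 Pa / 500000 m = 1.00×10⁻³ Pa/m
Geostrophic balance (pressure-gradient force = Coriolis force):
V_g = (1/(fρ)) |∂P/∂n| = 1.00×10⁻³ / (1.21×10⁻⁴ × 0.666) = 12.4 m/s
Converting: 12.4 m/s × 3.6 = 45 km/h

45 km/h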